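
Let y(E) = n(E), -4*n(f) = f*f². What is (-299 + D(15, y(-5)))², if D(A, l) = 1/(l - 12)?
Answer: 529874361/5929 ≈ 89370.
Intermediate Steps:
n(f) = -f³/4 (n(f) = -f*f²/4 = -f³/4)
y(E) = -E³/4
D(A, l) = 1/(-12 + l)
(-299 + D(15, y(-5)))² = (-299 + 1/(-12 - ¼*(-5)³))² = (-299 + 1/(-12 - ¼*(-125)))² = (-299 + 1/(-12 + 125/4))² = (-299 + 1/(77/4))² = (-299 + 4/77)² = (-23019/77)² = 529874361/5929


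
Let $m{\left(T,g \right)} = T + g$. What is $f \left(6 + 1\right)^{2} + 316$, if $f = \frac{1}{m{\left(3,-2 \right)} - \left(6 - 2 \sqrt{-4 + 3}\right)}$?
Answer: $\frac{8919}{29} - \frac{98 i}{29} \approx 307.55 - 3.3793 i$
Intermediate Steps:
$f = \frac{-5 - 2 i}{29}$ ($f = \frac{1}{\left(3 - 2\right) - \left(6 - 2 \sqrt{-4 + 3}\right)} = \frac{1}{1 - \left(6 - 2 \sqrt{-1}\right)} = \frac{1}{1 - \left(6 - 2 i\right)} = \frac{1}{-5 + 2 i} = \frac{-5 - 2 i}{29} \approx -0.17241 - 0.068966 i$)
$f \left(6 + 1\right)^{2} + 316 = \left(- \frac{5}{29} - \frac{2 i}{29}\right) \left(6 + 1\right)^{2} + 316 = \left(- \frac{5}{29} - \frac{2 i}{29}\right) 7^{2} + 316 = \left(- \frac{5}{29} - \frac{2 i}{29}\right) 49 + 316 = \left(- \frac{245}{29} - \frac{98 i}{29}\right) + 316 = \frac{8919}{29} - \frac{98 i}{29}$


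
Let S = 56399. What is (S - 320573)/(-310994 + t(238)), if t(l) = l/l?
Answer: 264174/310993 ≈ 0.84945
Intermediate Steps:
t(l) = 1
(S - 320573)/(-310994 + t(238)) = (56399 - 320573)/(-310994 + 1) = -264174/(-310993) = -264174*(-1/310993) = 264174/310993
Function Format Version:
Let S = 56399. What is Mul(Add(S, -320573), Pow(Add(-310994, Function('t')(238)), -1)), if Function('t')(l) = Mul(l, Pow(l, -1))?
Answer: Rational(264174, 310993) ≈ 0.84945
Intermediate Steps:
Function('t')(l) = 1
Mul(Add(S, -320573), Pow(Add(-310994, Function('t')(238)), -1)) = Mul(Add(56399, -320573), Pow(Add(-310994, 1), -1)) = Mul(-264174, Pow(-310993, -1)) = Mul(-264174, Rational(-1, 310993)) = Rational(264174, 310993)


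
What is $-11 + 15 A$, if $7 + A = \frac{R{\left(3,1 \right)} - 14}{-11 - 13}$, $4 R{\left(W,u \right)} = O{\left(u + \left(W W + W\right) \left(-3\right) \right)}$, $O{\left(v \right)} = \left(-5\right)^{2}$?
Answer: $- \frac{3557}{32} \approx -111.16$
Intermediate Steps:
$O{\left(v \right)} = 25$
$R{\left(W,u \right)} = \frac{25}{4}$ ($R{\left(W,u \right)} = \frac{1}{4} \cdot 25 = \frac{25}{4}$)
$A = - \frac{641}{96}$ ($A = -7 + \frac{\frac{25}{4} - 14}{-11 - 13} = -7 - \frac{31}{4 \left(-24\right)} = -7 - - \frac{31}{96} = -7 + \frac{31}{96} = - \frac{641}{96} \approx -6.6771$)
$-11 + 15 A = -11 + 15 \left(- \frac{641}{96}\right) = -11 - \frac{3205}{32} = - \frac{3557}{32}$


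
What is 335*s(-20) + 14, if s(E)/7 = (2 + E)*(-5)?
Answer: 211064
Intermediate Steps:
s(E) = -70 - 35*E (s(E) = 7*((2 + E)*(-5)) = 7*(-10 - 5*E) = -70 - 35*E)
335*s(-20) + 14 = 335*(-70 - 35*(-20)) + 14 = 335*(-70 + 700) + 14 = 335*630 + 14 = 211050 + 14 = 211064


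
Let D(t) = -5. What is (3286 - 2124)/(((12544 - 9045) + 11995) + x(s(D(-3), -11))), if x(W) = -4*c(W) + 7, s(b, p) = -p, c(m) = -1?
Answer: 166/2215 ≈ 0.074944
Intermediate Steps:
x(W) = 11 (x(W) = -4*(-1) + 7 = 4 + 7 = 11)
(3286 - 2124)/(((12544 - 9045) + 11995) + x(s(D(-3), -11))) = (3286 - 2124)/(((12544 - 9045) + 11995) + 11) = 1162/((3499 + 11995) + 11) = 1162/(15494 + 11) = 1162/15505 = 1162*(1/15505) = 166/2215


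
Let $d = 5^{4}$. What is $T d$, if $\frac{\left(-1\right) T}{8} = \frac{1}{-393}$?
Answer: $\frac{5000}{393} \approx 12.723$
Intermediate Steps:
$d = 625$
$T = \frac{8}{393}$ ($T = - \frac{8}{-393} = \left(-8\right) \left(- \frac{1}{393}\right) = \frac{8}{393} \approx 0.020356$)
$T d = \frac{8}{393} \cdot 625 = \frac{5000}{393}$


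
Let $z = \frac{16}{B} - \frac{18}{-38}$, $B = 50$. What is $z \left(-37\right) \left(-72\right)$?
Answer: $\frac{1004328}{475} \approx 2114.4$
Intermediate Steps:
$z = \frac{377}{475}$ ($z = \frac{16}{50} - \frac{18}{-38} = 16 \cdot \frac{1}{50} - - \frac{9}{19} = \frac{8}{25} + \frac{9}{19} = \frac{377}{475} \approx 0.79368$)
$z \left(-37\right) \left(-72\right) = \frac{377}{475} \left(-37\right) \left(-72\right) = \left(- \frac{13949}{475}\right) \left(-72\right) = \frac{1004328}{475}$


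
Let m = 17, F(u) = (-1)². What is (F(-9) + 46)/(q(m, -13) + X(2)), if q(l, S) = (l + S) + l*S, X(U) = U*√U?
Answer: -10199/47081 - 94*√2/47081 ≈ -0.21945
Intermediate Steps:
X(U) = U^(3/2)
F(u) = 1
q(l, S) = S + l + S*l (q(l, S) = (S + l) + S*l = S + l + S*l)
(F(-9) + 46)/(q(m, -13) + X(2)) = (1 + 46)/((-13 + 17 - 13*17) + 2^(3/2)) = 47/((-13 + 17 - 221) + 2*√2) = 47/(-217 + 2*√2)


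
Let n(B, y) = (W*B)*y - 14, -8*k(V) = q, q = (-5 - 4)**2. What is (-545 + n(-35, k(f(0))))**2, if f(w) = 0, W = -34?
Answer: 2543285761/16 ≈ 1.5896e+8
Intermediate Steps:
q = 81 (q = (-9)**2 = 81)
k(V) = -81/8 (k(V) = -1/8*81 = -81/8)
n(B, y) = -14 - 34*B*y (n(B, y) = (-34*B)*y - 14 = -34*B*y - 14 = -14 - 34*B*y)
(-545 + n(-35, k(f(0))))**2 = (-545 + (-14 - 34*(-35)*(-81/8)))**2 = (-545 + (-14 - 48195/4))**2 = (-545 - 48251/4)**2 = (-50431/4)**2 = 2543285761/16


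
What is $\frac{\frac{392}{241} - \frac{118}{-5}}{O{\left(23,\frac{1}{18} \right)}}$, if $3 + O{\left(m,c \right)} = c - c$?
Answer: $- \frac{30398}{3615} \approx -8.4088$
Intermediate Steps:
$O{\left(m,c \right)} = -3$ ($O{\left(m,c \right)} = -3 + \left(c - c\right) = -3 + 0 = -3$)
$\frac{\frac{392}{241} - \frac{118}{-5}}{O{\left(23,\frac{1}{18} \right)}} = \frac{\frac{392}{241} - \frac{118}{-5}}{-3} = \left(392 \cdot \frac{1}{241} - - \frac{118}{5}\right) \left(- \frac{1}{3}\right) = \left(\frac{392}{241} + \frac{118}{5}\right) \left(- \frac{1}{3}\right) = \frac{30398}{1205} \left(- \frac{1}{3}\right) = - \frac{30398}{3615}$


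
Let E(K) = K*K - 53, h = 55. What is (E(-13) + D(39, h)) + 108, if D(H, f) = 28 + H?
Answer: 291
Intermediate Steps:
E(K) = -53 + K² (E(K) = K² - 53 = -53 + K²)
(E(-13) + D(39, h)) + 108 = ((-53 + (-13)²) + (28 + 39)) + 108 = ((-53 + 169) + 67) + 108 = (116 + 67) + 108 = 183 + 108 = 291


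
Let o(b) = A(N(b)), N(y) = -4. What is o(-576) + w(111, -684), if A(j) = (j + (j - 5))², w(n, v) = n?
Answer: 280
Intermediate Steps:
A(j) = (-5 + 2*j)² (A(j) = (j + (-5 + j))² = (-5 + 2*j)²)
o(b) = 169 (o(b) = (-5 + 2*(-4))² = (-5 - 8)² = (-13)² = 169)
o(-576) + w(111, -684) = 169 + 111 = 280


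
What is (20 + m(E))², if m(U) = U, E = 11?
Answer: 961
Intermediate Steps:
(20 + m(E))² = (20 + 11)² = 31² = 961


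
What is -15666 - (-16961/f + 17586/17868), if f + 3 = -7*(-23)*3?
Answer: -11172252031/714720 ≈ -15632.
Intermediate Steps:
f = 480 (f = -3 - 7*(-23)*3 = -3 + 161*3 = -3 + 483 = 480)
-15666 - (-16961/f + 17586/17868) = -15666 - (-16961/480 + 17586/17868) = -15666 - (-16961*1/480 + 17586*(1/17868)) = -15666 - (-16961/480 + 2931/2978) = -15666 - 1*(-24551489/714720) = -15666 + 24551489/714720 = -11172252031/714720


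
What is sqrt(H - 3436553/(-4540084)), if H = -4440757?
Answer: I*sqrt(22883619616118432735)/2270042 ≈ 2107.3*I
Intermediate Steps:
sqrt(H - 3436553/(-4540084)) = sqrt(-4440757 - 3436553/(-4540084)) = sqrt(-4440757 - 3436553*(-1/4540084)) = sqrt(-4440757 + 3436553/4540084) = sqrt(-20161406367035/4540084) = I*sqrt(22883619616118432735)/2270042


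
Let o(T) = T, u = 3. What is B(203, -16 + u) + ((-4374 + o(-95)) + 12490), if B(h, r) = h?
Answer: 8224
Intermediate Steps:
B(203, -16 + u) + ((-4374 + o(-95)) + 12490) = 203 + ((-4374 - 95) + 12490) = 203 + (-4469 + 12490) = 203 + 8021 = 8224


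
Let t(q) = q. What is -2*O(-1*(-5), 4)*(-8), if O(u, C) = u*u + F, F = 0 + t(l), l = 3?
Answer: 448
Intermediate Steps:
F = 3 (F = 0 + 3 = 3)
O(u, C) = 3 + u**2 (O(u, C) = u*u + 3 = u**2 + 3 = 3 + u**2)
-2*O(-1*(-5), 4)*(-8) = -2*(3 + (-1*(-5))**2)*(-8) = -2*(3 + 5**2)*(-8) = -2*(3 + 25)*(-8) = -2*28*(-8) = -56*(-8) = 448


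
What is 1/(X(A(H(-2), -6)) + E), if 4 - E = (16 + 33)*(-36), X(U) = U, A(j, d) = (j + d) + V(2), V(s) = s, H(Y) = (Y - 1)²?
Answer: 1/1773 ≈ 0.00056402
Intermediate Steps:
H(Y) = (-1 + Y)²
A(j, d) = 2 + d + j (A(j, d) = (j + d) + 2 = (d + j) + 2 = 2 + d + j)
E = 1768 (E = 4 - (16 + 33)*(-36) = 4 - 49*(-36) = 4 - 1*(-1764) = 4 + 1764 = 1768)
1/(X(A(H(-2), -6)) + E) = 1/((2 - 6 + (-1 - 2)²) + 1768) = 1/((2 - 6 + (-3)²) + 1768) = 1/((2 - 6 + 9) + 1768) = 1/(5 + 1768) = 1/1773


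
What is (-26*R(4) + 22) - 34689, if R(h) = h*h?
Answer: -35083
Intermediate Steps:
R(h) = h²
(-26*R(4) + 22) - 34689 = (-26*4² + 22) - 34689 = (-26*16 + 22) - 34689 = (-416 + 22) - 34689 = -394 - 34689 = -35083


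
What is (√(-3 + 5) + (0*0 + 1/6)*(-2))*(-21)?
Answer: 7 - 21*√2 ≈ -22.698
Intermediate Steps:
(√(-3 + 5) + (0*0 + 1/6)*(-2))*(-21) = (√2 + (0 + 1*(⅙))*(-2))*(-21) = (√2 + (0 + ⅙)*(-2))*(-21) = (√2 + (⅙)*(-2))*(-21) = (√2 - ⅓)*(-21) = (-⅓ + √2)*(-21) = 7 - 21*√2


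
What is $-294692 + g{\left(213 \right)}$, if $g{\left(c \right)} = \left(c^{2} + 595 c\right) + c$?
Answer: $-122375$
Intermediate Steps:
$g{\left(c \right)} = c^{2} + 596 c$
$-294692 + g{\left(213 \right)} = -294692 + 213 \left(596 + 213\right) = -294692 + 213 \cdot 809 = -294692 + 172317 = -122375$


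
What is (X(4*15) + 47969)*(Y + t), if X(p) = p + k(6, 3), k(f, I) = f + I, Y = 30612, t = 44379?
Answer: 3602417658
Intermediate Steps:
k(f, I) = I + f
X(p) = 9 + p (X(p) = p + (3 + 6) = p + 9 = 9 + p)
(X(4*15) + 47969)*(Y + t) = ((9 + 4*15) + 47969)*(30612 + 44379) = ((9 + 60) + 47969)*74991 = (69 + 47969)*74991 = 48038*74991 = 3602417658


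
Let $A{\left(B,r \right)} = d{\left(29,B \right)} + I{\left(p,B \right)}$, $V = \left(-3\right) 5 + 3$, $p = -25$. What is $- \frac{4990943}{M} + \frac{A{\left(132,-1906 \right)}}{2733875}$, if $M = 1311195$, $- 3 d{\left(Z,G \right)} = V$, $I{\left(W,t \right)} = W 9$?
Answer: $- \frac{2728980813644}{716928646125} \approx -3.8065$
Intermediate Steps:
$I{\left(W,t \right)} = 9 W$
$V = -12$ ($V = -15 + 3 = -12$)
$d{\left(Z,G \right)} = 4$ ($d{\left(Z,G \right)} = \left(- \frac{1}{3}\right) \left(-12\right) = 4$)
$A{\left(B,r \right)} = -221$ ($A{\left(B,r \right)} = 4 + 9 \left(-25\right) = 4 - 225 = -221$)
$- \frac{4990943}{M} + \frac{A{\left(132,-1906 \right)}}{2733875} = - \frac{4990943}{1311195} - \frac{221}{2733875} = - \frac{2728980813644}{716928646125}$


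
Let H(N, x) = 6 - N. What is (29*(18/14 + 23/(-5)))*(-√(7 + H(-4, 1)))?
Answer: 3364*√17/35 ≈ 396.29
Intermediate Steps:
(29*(18/14 + 23/(-5)))*(-√(7 + H(-4, 1))) = (29*(18/14 + 23/(-5)))*(-√(7 + (6 - 1*(-4)))) = (29*(18*(1/14) + 23*(-⅕)))*(-√(7 + (6 + 4))) = (29*(9/7 - 23/5))*(-√(7 + 10)) = (29*(-116/35))*(-√17) = -(-3364)*√17/35 = 3364*√17/35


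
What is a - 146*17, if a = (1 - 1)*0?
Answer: -2482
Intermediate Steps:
a = 0 (a = 0*0 = 0)
a - 146*17 = 0 - 146*17 = 0 - 2482 = -2482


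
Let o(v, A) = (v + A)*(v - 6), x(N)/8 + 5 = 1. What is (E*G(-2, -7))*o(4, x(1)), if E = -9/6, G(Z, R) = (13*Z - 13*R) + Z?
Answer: -5292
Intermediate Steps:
x(N) = -32 (x(N) = -40 + 8*1 = -40 + 8 = -32)
G(Z, R) = -13*R + 14*Z (G(Z, R) = (-13*R + 13*Z) + Z = -13*R + 14*Z)
o(v, A) = (-6 + v)*(A + v) (o(v, A) = (A + v)*(-6 + v) = (-6 + v)*(A + v))
E = -3/2 (E = -9*1/6 = -3/2 ≈ -1.5000)
(E*G(-2, -7))*o(4, x(1)) = (-3*(-13*(-7) + 14*(-2))/2)*(4**2 - 6*(-32) - 6*4 - 32*4) = (-3*(91 - 28)/2)*(16 + 192 - 24 - 128) = -3/2*63*56 = -189/2*56 = -5292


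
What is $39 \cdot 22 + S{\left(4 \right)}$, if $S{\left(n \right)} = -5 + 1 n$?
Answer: $857$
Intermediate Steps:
$S{\left(n \right)} = -5 + n$
$39 \cdot 22 + S{\left(4 \right)} = 39 \cdot 22 + \left(-5 + 4\right) = 858 - 1 = 857$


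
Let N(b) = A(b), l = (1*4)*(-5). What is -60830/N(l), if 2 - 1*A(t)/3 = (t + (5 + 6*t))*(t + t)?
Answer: 30415/8097 ≈ 3.7563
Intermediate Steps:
l = -20 (l = 4*(-5) = -20)
A(t) = 6 - 6*t*(5 + 7*t) (A(t) = 6 - 3*(t + (5 + 6*t))*(t + t) = 6 - 3*(5 + 7*t)*2*t = 6 - 6*t*(5 + 7*t))
N(b) = 6 - 42*b² - 30*b
-60830/N(l) = -60830/(6 - 42*(-20)² - 30*(-20)) = -60830/(6 - 42*400 + 600) = -60830/(6 - 16800 + 600) = -60830/(-16194) = -60830*(-1/16194) = 30415/8097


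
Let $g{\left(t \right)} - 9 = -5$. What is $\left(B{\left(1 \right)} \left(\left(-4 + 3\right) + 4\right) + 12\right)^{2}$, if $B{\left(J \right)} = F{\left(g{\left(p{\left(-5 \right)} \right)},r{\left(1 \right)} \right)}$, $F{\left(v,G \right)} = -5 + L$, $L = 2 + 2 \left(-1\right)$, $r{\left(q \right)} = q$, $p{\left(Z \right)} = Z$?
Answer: $9$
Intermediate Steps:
$g{\left(t \right)} = 4$ ($g{\left(t \right)} = 9 - 5 = 4$)
$L = 0$ ($L = 2 - 2 = 0$)
$F{\left(v,G \right)} = -5$ ($F{\left(v,G \right)} = -5 + 0 = -5$)
$B{\left(J \right)} = -5$
$\left(B{\left(1 \right)} \left(\left(-4 + 3\right) + 4\right) + 12\right)^{2} = \left(- 5 \left(\left(-4 + 3\right) + 4\right) + 12\right)^{2} = \left(- 5 \left(-1 + 4\right) + 12\right)^{2} = \left(\left(-5\right) 3 + 12\right)^{2} = \left(-15 + 12\right)^{2} = \left(-3\right)^{2} = 9$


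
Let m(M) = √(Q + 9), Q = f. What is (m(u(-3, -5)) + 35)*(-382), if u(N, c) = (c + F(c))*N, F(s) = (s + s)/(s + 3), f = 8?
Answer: -13370 - 382*√17 ≈ -14945.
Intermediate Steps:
Q = 8
F(s) = 2*s/(3 + s) (F(s) = (2*s)/(3 + s) = 2*s/(3 + s))
u(N, c) = N*(c + 2*c/(3 + c)) (u(N, c) = (c + 2*c/(3 + c))*N = N*(c + 2*c/(3 + c)))
m(M) = √17 (m(M) = √(8 + 9) = √17)
(m(u(-3, -5)) + 35)*(-382) = (√17 + 35)*(-382) = (35 + √17)*(-382) = -13370 - 382*√17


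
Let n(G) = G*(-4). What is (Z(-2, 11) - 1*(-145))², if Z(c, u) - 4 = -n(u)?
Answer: 37249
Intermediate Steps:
n(G) = -4*G
Z(c, u) = 4 + 4*u (Z(c, u) = 4 - (-4)*u = 4 + 4*u)
(Z(-2, 11) - 1*(-145))² = ((4 + 4*11) - 1*(-145))² = ((4 + 44) + 145)² = (48 + 145)² = 193² = 37249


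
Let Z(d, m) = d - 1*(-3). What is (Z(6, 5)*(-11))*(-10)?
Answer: 990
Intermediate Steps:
Z(d, m) = 3 + d (Z(d, m) = d + 3 = 3 + d)
(Z(6, 5)*(-11))*(-10) = ((3 + 6)*(-11))*(-10) = (9*(-11))*(-10) = -99*(-10) = 990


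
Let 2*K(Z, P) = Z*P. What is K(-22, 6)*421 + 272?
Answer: -27514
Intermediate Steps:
K(Z, P) = P*Z/2 (K(Z, P) = (Z*P)/2 = (P*Z)/2 = P*Z/2)
K(-22, 6)*421 + 272 = ((1/2)*6*(-22))*421 + 272 = -66*421 + 272 = -27786 + 272 = -27514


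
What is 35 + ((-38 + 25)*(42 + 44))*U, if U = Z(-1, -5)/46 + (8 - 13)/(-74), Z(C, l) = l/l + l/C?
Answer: -158598/851 ≈ -186.37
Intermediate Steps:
Z(C, l) = 1 + l/C
U = 337/1702 (U = ((-1 - 5)/(-1))/46 + (8 - 13)/(-74) = -1*(-6)*(1/46) - 5*(-1/74) = 6*(1/46) + 5/74 = 3/23 + 5/74 = 337/1702 ≈ 0.19800)
35 + ((-38 + 25)*(42 + 44))*U = 35 + ((-38 + 25)*(42 + 44))*(337/1702) = 35 - 13*86*(337/1702) = 35 - 1118*337/1702 = 35 - 188383/851 = -158598/851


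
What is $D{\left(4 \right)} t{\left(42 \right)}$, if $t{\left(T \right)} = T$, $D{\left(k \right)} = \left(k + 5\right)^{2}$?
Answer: $3402$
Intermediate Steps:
$D{\left(k \right)} = \left(5 + k\right)^{2}$
$D{\left(4 \right)} t{\left(42 \right)} = \left(5 + 4\right)^{2} \cdot 42 = 9^{2} \cdot 42 = 81 \cdot 42 = 3402$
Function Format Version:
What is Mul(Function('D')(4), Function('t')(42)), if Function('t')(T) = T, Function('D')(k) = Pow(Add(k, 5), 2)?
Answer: 3402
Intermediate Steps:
Function('D')(k) = Pow(Add(5, k), 2)
Mul(Function('D')(4), Function('t')(42)) = Mul(Pow(Add(5, 4), 2), 42) = Mul(Pow(9, 2), 42) = Mul(81, 42) = 3402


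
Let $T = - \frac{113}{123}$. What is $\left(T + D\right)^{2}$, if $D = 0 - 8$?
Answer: $\frac{1203409}{15129} \approx 79.543$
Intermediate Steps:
$D = -8$
$T = - \frac{113}{123}$ ($T = \left(-113\right) \frac{1}{123} = - \frac{113}{123} \approx -0.9187$)
$\left(T + D\right)^{2} = \left(- \frac{113}{123} - 8\right)^{2} = \left(- \frac{1097}{123}\right)^{2} = \frac{1203409}{15129}$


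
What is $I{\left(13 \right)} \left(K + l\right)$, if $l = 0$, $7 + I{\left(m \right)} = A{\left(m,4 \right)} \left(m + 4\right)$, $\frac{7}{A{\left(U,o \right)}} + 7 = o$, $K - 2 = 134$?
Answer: $- \frac{19040}{3} \approx -6346.7$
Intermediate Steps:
$K = 136$ ($K = 2 + 134 = 136$)
$A{\left(U,o \right)} = \frac{7}{-7 + o}$
$I{\left(m \right)} = - \frac{49}{3} - \frac{7 m}{3}$ ($I{\left(m \right)} = -7 + \frac{7}{-7 + 4} \left(m + 4\right) = -7 + \frac{7}{-3} \left(4 + m\right) = -7 + 7 \left(- \frac{1}{3}\right) \left(4 + m\right) = -7 - \frac{7 \left(4 + m\right)}{3} = -7 - \left(\frac{28}{3} + \frac{7 m}{3}\right) = - \frac{49}{3} - \frac{7 m}{3}$)
$I{\left(13 \right)} \left(K + l\right) = \left(- \frac{49}{3} - \frac{91}{3}\right) \left(136 + 0\right) = \left(- \frac{49}{3} - \frac{91}{3}\right) 136 = \left(- \frac{140}{3}\right) 136 = - \frac{19040}{3}$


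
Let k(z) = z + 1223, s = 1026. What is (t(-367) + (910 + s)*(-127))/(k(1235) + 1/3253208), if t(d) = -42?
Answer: -800009392112/7996385265 ≈ -100.05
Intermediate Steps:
k(z) = 1223 + z
(t(-367) + (910 + s)*(-127))/(k(1235) + 1/3253208) = (-42 + (910 + 1026)*(-127))/((1223 + 1235) + 1/3253208) = (-42 + 1936*(-127))/(2458 + 1/3253208) = (-42 - 245872)/(7996385265/3253208) = -245914*3253208/7996385265 = -800009392112/7996385265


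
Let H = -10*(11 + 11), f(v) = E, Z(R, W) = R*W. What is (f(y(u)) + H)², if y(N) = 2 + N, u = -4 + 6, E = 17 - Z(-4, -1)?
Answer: 42849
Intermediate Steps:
E = 13 (E = 17 - (-4)*(-1) = 17 - 1*4 = 17 - 4 = 13)
u = 2
f(v) = 13
H = -220 (H = -10*22 = -220)
(f(y(u)) + H)² = (13 - 220)² = (-207)² = 42849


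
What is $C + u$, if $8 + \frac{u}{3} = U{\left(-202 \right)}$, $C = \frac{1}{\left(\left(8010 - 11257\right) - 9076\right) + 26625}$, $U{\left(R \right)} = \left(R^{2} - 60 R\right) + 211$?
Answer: $\frac{2279467063}{14302} \approx 1.5938 \cdot 10^{5}$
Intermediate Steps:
$U{\left(R \right)} = 211 + R^{2} - 60 R$
$C = \frac{1}{14302}$ ($C = \frac{1}{\left(-3247 - 9076\right) + 26625} = \frac{1}{-12323 + 26625} = \frac{1}{14302} \approx 6.992 \cdot 10^{-5}$)
$u = 159381$ ($u = -24 + 3 \left(211 + \left(-202\right)^{2} - -12120\right) = -24 + 3 \left(211 + 40804 + 12120\right) = -24 + 3 \cdot 53135 = -24 + 159405 = 159381$)
$C + u = \frac{1}{14302} + 159381 = \frac{2279467063}{14302}$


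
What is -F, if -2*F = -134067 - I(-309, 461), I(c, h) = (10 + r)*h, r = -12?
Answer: -133145/2 ≈ -66573.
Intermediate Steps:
I(c, h) = -2*h (I(c, h) = (10 - 12)*h = -2*h)
F = 133145/2 (F = -(-134067 - (-2)*461)/2 = -(-134067 - 1*(-922))/2 = -(-134067 + 922)/2 = -1/2*(-133145) = 133145/2 ≈ 66573.)
-F = -1*133145/2 = -133145/2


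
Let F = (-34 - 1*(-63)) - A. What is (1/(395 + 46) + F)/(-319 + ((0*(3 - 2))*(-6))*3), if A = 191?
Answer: 71441/140679 ≈ 0.50783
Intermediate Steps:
F = -162 (F = (-34 - 1*(-63)) - 1*191 = (-34 + 63) - 191 = 29 - 191 = -162)
(1/(395 + 46) + F)/(-319 + ((0*(3 - 2))*(-6))*3) = (1/(395 + 46) - 162)/(-319 + ((0*(3 - 2))*(-6))*3) = (1/441 - 162)/(-319 + ((0*1)*(-6))*3) = (1/441 - 162)/(-319 + (0*(-6))*3) = -71441/(441*(-319 + 0*3)) = -71441/(441*(-319 + 0)) = -71441/441/(-319) = -71441/441*(-1/319) = 71441/140679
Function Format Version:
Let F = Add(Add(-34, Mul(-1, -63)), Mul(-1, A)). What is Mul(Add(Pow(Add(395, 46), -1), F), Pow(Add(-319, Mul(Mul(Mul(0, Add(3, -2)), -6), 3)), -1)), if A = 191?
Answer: Rational(71441, 140679) ≈ 0.50783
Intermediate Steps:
F = -162 (F = Add(Add(-34, Mul(-1, -63)), Mul(-1, 191)) = Add(Add(-34, 63), -191) = Add(29, -191) = -162)
Mul(Add(Pow(Add(395, 46), -1), F), Pow(Add(-319, Mul(Mul(Mul(0, Add(3, -2)), -6), 3)), -1)) = Mul(Add(Pow(Add(395, 46), -1), -162), Pow(Add(-319, Mul(Mul(Mul(0, Add(3, -2)), -6), 3)), -1)) = Mul(Add(Pow(441, -1), -162), Pow(Add(-319, Mul(Mul(Mul(0, 1), -6), 3)), -1)) = Mul(Add(Rational(1, 441), -162), Pow(Add(-319, Mul(Mul(0, -6), 3)), -1)) = Mul(Rational(-71441, 441), Pow(Add(-319, Mul(0, 3)), -1)) = Mul(Rational(-71441, 441), Pow(Add(-319, 0), -1)) = Mul(Rational(-71441, 441), Pow(-319, -1)) = Mul(Rational(-71441, 441), Rational(-1, 319)) = Rational(71441, 140679)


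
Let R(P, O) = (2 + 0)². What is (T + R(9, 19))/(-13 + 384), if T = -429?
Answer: -425/371 ≈ -1.1456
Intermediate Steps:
R(P, O) = 4 (R(P, O) = 2² = 4)
(T + R(9, 19))/(-13 + 384) = (-429 + 4)/(-13 + 384) = -425/371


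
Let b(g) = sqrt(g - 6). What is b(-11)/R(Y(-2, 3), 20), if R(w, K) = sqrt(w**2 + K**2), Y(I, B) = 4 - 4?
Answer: I*sqrt(17)/20 ≈ 0.20616*I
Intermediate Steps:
Y(I, B) = 0
R(w, K) = sqrt(K**2 + w**2)
b(g) = sqrt(-6 + g)
b(-11)/R(Y(-2, 3), 20) = sqrt(-6 - 11)/(sqrt(20**2 + 0**2)) = sqrt(-17)/(sqrt(400 + 0)) = (I*sqrt(17))/(sqrt(400)) = (I*sqrt(17))/20 = (I*sqrt(17))*(1/20) = I*sqrt(17)/20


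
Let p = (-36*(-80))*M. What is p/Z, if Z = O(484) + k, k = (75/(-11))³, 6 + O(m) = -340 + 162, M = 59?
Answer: -226163520/666779 ≈ -339.19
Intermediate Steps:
O(m) = -184 (O(m) = -6 + (-340 + 162) = -6 - 178 = -184)
k = -421875/1331 (k = (75*(-1/11))³ = (-75/11)³ = -421875/1331 ≈ -316.96)
Z = -666779/1331 (Z = -184 - 421875/1331 = -666779/1331 ≈ -500.96)
p = 169920 (p = -36*(-80)*59 = 2880*59 = 169920)
p/Z = 169920/(-666779/1331) = 169920*(-1331/666779) = -226163520/666779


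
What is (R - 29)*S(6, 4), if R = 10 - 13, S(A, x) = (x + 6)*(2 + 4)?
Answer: -1920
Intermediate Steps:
S(A, x) = 36 + 6*x (S(A, x) = (6 + x)*6 = 36 + 6*x)
R = -3
(R - 29)*S(6, 4) = (-3 - 29)*(36 + 6*4) = -32*(36 + 24) = -32*60 = -1920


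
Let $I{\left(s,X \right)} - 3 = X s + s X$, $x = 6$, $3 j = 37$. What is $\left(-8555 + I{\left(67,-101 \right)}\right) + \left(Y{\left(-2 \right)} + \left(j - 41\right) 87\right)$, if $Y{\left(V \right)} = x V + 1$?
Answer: $-24591$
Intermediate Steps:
$j = \frac{37}{3}$ ($j = \frac{1}{3} \cdot 37 = \frac{37}{3} \approx 12.333$)
$Y{\left(V \right)} = 1 + 6 V$ ($Y{\left(V \right)} = 6 V + 1 = 1 + 6 V$)
$I{\left(s,X \right)} = 3 + 2 X s$ ($I{\left(s,X \right)} = 3 + \left(X s + s X\right) = 3 + \left(X s + X s\right) = 3 + 2 X s$)
$\left(-8555 + I{\left(67,-101 \right)}\right) + \left(Y{\left(-2 \right)} + \left(j - 41\right) 87\right) = \left(-8555 + \left(3 + 2 \left(-101\right) 67\right)\right) + \left(\left(1 + 6 \left(-2\right)\right) + \left(\frac{37}{3} - 41\right) 87\right) = \left(-8555 + \left(3 - 13534\right)\right) + \left(\left(1 - 12\right) - 2494\right) = \left(-8555 - 13531\right) - 2505 = -22086 - 2505 = -24591$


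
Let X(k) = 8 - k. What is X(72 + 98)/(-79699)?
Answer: 162/79699 ≈ 0.0020326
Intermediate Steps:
X(72 + 98)/(-79699) = (8 - (72 + 98))/(-79699) = (8 - 1*170)*(-1/79699) = (8 - 170)*(-1/79699) = -162*(-1/79699) = 162/79699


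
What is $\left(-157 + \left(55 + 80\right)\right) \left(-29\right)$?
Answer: $638$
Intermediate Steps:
$\left(-157 + \left(55 + 80\right)\right) \left(-29\right) = \left(-157 + 135\right) \left(-29\right) = \left(-22\right) \left(-29\right) = 638$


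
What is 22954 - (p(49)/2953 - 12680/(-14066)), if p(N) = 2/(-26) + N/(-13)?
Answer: 476700283376/20768449 ≈ 22953.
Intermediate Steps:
p(N) = -1/13 - N/13 (p(N) = 2*(-1/26) + N*(-1/13) = -1/13 - N/13)
22954 - (p(49)/2953 - 12680/(-14066)) = 22954 - ((-1/13 - 1/13*49)/2953 - 12680/(-14066)) = 22954 - ((-1/13 - 49/13)*(1/2953) - 12680*(-1/14066)) = 22954 - (-50/13*1/2953 + 6340/7033) = 22954 - (-50/38389 + 6340/7033) = 22954 - 1*18694970/20768449 = 22954 - 18694970/20768449 = 476700283376/20768449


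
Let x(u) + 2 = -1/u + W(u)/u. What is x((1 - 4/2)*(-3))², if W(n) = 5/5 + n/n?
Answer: 25/9 ≈ 2.7778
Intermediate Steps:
W(n) = 2 (W(n) = 5*(⅕) + 1 = 1 + 1 = 2)
x(u) = -2 + 1/u (x(u) = -2 + (-1/u + 2/u) = -2 + 1/u)
x((1 - 4/2)*(-3))² = (-2 + 1/((1 - 4/2)*(-3)))² = (-2 + 1/((1 - 4*½)*(-3)))² = (-2 + 1/((1 - 2)*(-3)))² = (-2 + 1/(-1*(-3)))² = (-2 + 1/3)² = (-2 + ⅓)² = (-5/3)² = 25/9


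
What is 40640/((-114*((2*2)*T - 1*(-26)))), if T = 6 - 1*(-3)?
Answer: -10160/1767 ≈ -5.7499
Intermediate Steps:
T = 9 (T = 6 + 3 = 9)
40640/((-114*((2*2)*T - 1*(-26)))) = 40640/((-114*((2*2)*9 - 1*(-26)))) = 40640/((-114*(4*9 + 26))) = 40640/((-114*(36 + 26))) = 40640/((-114*62)) = 40640/(-7068) = 40640*(-1/7068) = -10160/1767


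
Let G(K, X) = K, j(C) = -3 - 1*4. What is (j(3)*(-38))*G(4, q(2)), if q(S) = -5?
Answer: 1064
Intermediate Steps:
j(C) = -7 (j(C) = -3 - 4 = -7)
(j(3)*(-38))*G(4, q(2)) = -7*(-38)*4 = 266*4 = 1064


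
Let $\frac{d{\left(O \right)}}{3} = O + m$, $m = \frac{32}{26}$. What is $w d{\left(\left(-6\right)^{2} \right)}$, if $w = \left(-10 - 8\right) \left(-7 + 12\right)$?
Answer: $- \frac{130680}{13} \approx -10052.0$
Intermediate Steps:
$w = -90$ ($w = \left(-18\right) 5 = -90$)
$m = \frac{16}{13}$ ($m = 32 \cdot \frac{1}{26} = \frac{16}{13} \approx 1.2308$)
$d{\left(O \right)} = \frac{48}{13} + 3 O$ ($d{\left(O \right)} = 3 \left(O + \frac{16}{13}\right) = 3 \left(\frac{16}{13} + O\right) = \frac{48}{13} + 3 O$)
$w d{\left(\left(-6\right)^{2} \right)} = - 90 \left(\frac{48}{13} + 3 \left(-6\right)^{2}\right) = - 90 \left(\frac{48}{13} + 3 \cdot 36\right) = - 90 \left(\frac{48}{13} + 108\right) = \left(-90\right) \frac{1452}{13} = - \frac{130680}{13}$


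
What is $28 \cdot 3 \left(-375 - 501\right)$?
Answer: $-73584$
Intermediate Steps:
$28 \cdot 3 \left(-375 - 501\right) = 84 \left(-876\right) = -73584$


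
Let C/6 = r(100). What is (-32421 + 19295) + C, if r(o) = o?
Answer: -12526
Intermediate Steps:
C = 600 (C = 6*100 = 600)
(-32421 + 19295) + C = (-32421 + 19295) + 600 = -13126 + 600 = -12526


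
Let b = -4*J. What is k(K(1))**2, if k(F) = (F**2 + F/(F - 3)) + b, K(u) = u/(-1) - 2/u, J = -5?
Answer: 3481/4 ≈ 870.25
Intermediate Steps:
K(u) = -u - 2/u (K(u) = u*(-1) - 2/u = -u - 2/u)
b = 20 (b = -4*(-5) = 20)
k(F) = 20 + F**2 + F/(-3 + F) (k(F) = (F**2 + F/(F - 3)) + 20 = (F**2 + F/(-3 + F)) + 20 = 20 + F**2 + F/(-3 + F))
k(K(1))**2 = ((-60 + (-1*1 - 2/1)**3 - 3*(-1*1 - 2/1)**2 + 21*(-1*1 - 2/1))/(-3 + (-1*1 - 2/1)))**2 = ((-60 + (-1 - 2*1)**3 - 3*(-1 - 2*1)**2 + 21*(-1 - 2*1))/(-3 + (-1 - 2*1)))**2 = ((-60 + (-1 - 2)**3 - 3*(-1 - 2)**2 + 21*(-1 - 2))/(-3 + (-1 - 2)))**2 = ((-60 + (-3)**3 - 3*(-3)**2 + 21*(-3))/(-3 - 3))**2 = ((-60 - 27 - 3*9 - 63)/(-6))**2 = (-(-60 - 27 - 27 - 63)/6)**2 = (-1/6*(-177))**2 = (59/2)**2 = 3481/4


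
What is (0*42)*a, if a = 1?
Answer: 0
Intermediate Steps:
(0*42)*a = (0*42)*1 = 0*1 = 0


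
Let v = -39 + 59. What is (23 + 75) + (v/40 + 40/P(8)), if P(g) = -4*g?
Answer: 389/4 ≈ 97.250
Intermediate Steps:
v = 20
(23 + 75) + (v/40 + 40/P(8)) = (23 + 75) + (20/40 + 40/((-4*8))) = 98 + (20*(1/40) + 40/(-32)) = 98 + (1/2 + 40*(-1/32)) = 98 + (1/2 - 5/4) = 98 - 3/4 = 389/4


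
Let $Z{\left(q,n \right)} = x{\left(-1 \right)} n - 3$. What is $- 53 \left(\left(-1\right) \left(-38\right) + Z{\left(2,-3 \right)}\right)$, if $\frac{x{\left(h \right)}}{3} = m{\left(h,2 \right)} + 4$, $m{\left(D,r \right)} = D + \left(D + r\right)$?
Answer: $53$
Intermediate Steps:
$m{\left(D,r \right)} = r + 2 D$
$x{\left(h \right)} = 18 + 6 h$ ($x{\left(h \right)} = 3 \left(\left(2 + 2 h\right) + 4\right) = 3 \left(6 + 2 h\right) = 18 + 6 h$)
$Z{\left(q,n \right)} = -3 + 12 n$ ($Z{\left(q,n \right)} = \left(18 + 6 \left(-1\right)\right) n - 3 = \left(18 - 6\right) n - 3 = 12 n - 3 = -3 + 12 n$)
$- 53 \left(\left(-1\right) \left(-38\right) + Z{\left(2,-3 \right)}\right) = - 53 \left(\left(-1\right) \left(-38\right) + \left(-3 + 12 \left(-3\right)\right)\right) = - 53 \left(38 - 39\right) = \left(-53\right) \left(-1\right) = 53$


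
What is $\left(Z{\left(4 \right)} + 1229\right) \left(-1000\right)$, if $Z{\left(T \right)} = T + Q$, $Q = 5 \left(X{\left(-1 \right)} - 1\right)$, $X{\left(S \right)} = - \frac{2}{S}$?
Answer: $-1238000$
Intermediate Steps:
$Q = 5$ ($Q = 5 \left(- \frac{2}{-1} - 1\right) = 5 \left(\left(-2\right) \left(-1\right) - 1\right) = 5 \left(2 - 1\right) = 5 \cdot 1 = 5$)
$Z{\left(T \right)} = 5 + T$ ($Z{\left(T \right)} = T + 5 = 5 + T$)
$\left(Z{\left(4 \right)} + 1229\right) \left(-1000\right) = \left(\left(5 + 4\right) + 1229\right) \left(-1000\right) = \left(9 + 1229\right) \left(-1000\right) = 1238 \left(-1000\right) = -1238000$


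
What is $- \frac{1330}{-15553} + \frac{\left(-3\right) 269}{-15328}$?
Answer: $\frac{32937511}{238396384} \approx 0.13816$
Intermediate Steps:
$- \frac{1330}{-15553} + \frac{\left(-3\right) 269}{-15328} = \left(-1330\right) \left(- \frac{1}{15553}\right) - - \frac{807}{15328} = \frac{1330}{15553} + \frac{807}{15328} = \frac{32937511}{238396384}$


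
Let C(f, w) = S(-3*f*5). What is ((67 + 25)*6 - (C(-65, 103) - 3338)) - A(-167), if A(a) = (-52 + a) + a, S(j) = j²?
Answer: -946349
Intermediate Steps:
C(f, w) = 225*f² (C(f, w) = (-3*f*5)² = (-15*f)² = 225*f²)
A(a) = -52 + 2*a
((67 + 25)*6 - (C(-65, 103) - 3338)) - A(-167) = ((67 + 25)*6 - (225*(-65)² - 3338)) - (-52 + 2*(-167)) = (92*6 - (225*4225 - 3338)) - (-52 - 334) = (552 - (950625 - 3338)) - 1*(-386) = (552 - 1*947287) + 386 = (552 - 947287) + 386 = -946735 + 386 = -946349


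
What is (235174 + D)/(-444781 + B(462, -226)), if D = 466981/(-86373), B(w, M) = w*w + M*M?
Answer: -20312216921/15569683353 ≈ -1.3046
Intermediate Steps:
B(w, M) = M² + w² (B(w, M) = w² + M² = M² + w²)
D = -466981/86373 (D = 466981*(-1/86373) = -466981/86373 ≈ -5.4066)
(235174 + D)/(-444781 + B(462, -226)) = (235174 - 466981/86373)/(-444781 + ((-226)² + 462²)) = 20312216921/(86373*(-444781 + (51076 + 213444))) = 20312216921/(86373*(-444781 + 264520)) = (20312216921/86373)/(-180261) = (20312216921/86373)*(-1/180261) = -20312216921/15569683353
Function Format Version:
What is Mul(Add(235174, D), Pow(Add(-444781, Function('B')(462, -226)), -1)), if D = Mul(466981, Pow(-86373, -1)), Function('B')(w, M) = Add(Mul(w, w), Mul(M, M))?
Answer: Rational(-20312216921, 15569683353) ≈ -1.3046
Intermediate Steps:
Function('B')(w, M) = Add(Pow(M, 2), Pow(w, 2)) (Function('B')(w, M) = Add(Pow(w, 2), Pow(M, 2)) = Add(Pow(M, 2), Pow(w, 2)))
D = Rational(-466981, 86373) (D = Mul(466981, Rational(-1, 86373)) = Rational(-466981, 86373) ≈ -5.4066)
Mul(Add(235174, D), Pow(Add(-444781, Function('B')(462, -226)), -1)) = Mul(Add(235174, Rational(-466981, 86373)), Pow(Add(-444781, Add(Pow(-226, 2), Pow(462, 2))), -1)) = Mul(Rational(20312216921, 86373), Pow(Add(-444781, Add(51076, 213444)), -1)) = Mul(Rational(20312216921, 86373), Pow(Add(-444781, 264520), -1)) = Mul(Rational(20312216921, 86373), Pow(-180261, -1)) = Mul(Rational(20312216921, 86373), Rational(-1, 180261)) = Rational(-20312216921, 15569683353)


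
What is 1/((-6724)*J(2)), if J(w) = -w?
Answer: 1/13448 ≈ 7.4361e-5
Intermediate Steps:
1/((-6724)*J(2)) = 1/((-6724)*((-1*2))) = -1/6724/(-2) = -1/6724*(-½) = 1/13448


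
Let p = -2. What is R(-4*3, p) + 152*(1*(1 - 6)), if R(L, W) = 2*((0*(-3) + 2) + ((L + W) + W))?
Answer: -788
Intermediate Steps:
R(L, W) = 4 + 2*L + 4*W (R(L, W) = 2*((0 + 2) + (L + 2*W)) = 2*(2 + (L + 2*W)) = 2*(2 + L + 2*W) = 4 + 2*L + 4*W)
R(-4*3, p) + 152*(1*(1 - 6)) = (4 + 2*(-4*3) + 4*(-2)) + 152*(1*(1 - 6)) = (4 + 2*(-12) - 8) + 152*(1*(-5)) = (4 - 24 - 8) + 152*(-5) = -28 - 760 = -788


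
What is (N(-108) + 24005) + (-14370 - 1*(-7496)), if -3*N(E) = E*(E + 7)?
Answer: 13495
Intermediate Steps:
N(E) = -E*(7 + E)/3 (N(E) = -E*(E + 7)/3 = -E*(7 + E)/3)
(N(-108) + 24005) + (-14370 - 1*(-7496)) = (-⅓*(-108)*(7 - 108) + 24005) + (-14370 - 1*(-7496)) = (-⅓*(-108)*(-101) + 24005) + (-14370 + 7496) = (-3636 + 24005) - 6874 = 20369 - 6874 = 13495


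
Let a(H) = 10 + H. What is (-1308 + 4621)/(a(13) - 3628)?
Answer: -3313/3605 ≈ -0.91900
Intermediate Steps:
(-1308 + 4621)/(a(13) - 3628) = (-1308 + 4621)/((10 + 13) - 3628) = 3313/(23 - 3628) = 3313/(-3605) = 3313*(-1/3605) = -3313/3605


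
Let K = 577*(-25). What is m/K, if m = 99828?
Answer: -99828/14425 ≈ -6.9205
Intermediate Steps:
K = -14425
m/K = 99828/(-14425) = 99828*(-1/14425) = -99828/14425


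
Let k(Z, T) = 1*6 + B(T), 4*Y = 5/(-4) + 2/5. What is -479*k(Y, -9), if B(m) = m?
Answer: 1437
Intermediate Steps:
Y = -17/80 (Y = (5/(-4) + 2/5)/4 = (5*(-1/4) + 2*(1/5))/4 = (-5/4 + 2/5)/4 = (1/4)*(-17/20) = -17/80 ≈ -0.21250)
k(Z, T) = 6 + T (k(Z, T) = 1*6 + T = 6 + T)
-479*k(Y, -9) = -479*(6 - 9) = -479*(-3) = 1437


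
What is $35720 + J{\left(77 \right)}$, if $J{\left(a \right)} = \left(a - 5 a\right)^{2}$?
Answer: $130584$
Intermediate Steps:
$J{\left(a \right)} = 16 a^{2}$ ($J{\left(a \right)} = \left(- 4 a\right)^{2} = 16 a^{2}$)
$35720 + J{\left(77 \right)} = 35720 + 16 \cdot 77^{2} = 35720 + 16 \cdot 5929 = 35720 + 94864 = 130584$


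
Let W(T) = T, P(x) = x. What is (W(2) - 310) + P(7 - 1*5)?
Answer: -306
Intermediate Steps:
(W(2) - 310) + P(7 - 1*5) = (2 - 310) + (7 - 1*5) = -308 + (7 - 5) = -308 + 2 = -306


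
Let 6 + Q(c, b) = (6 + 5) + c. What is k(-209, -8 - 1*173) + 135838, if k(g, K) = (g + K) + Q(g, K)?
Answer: 135244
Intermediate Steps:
Q(c, b) = 5 + c (Q(c, b) = -6 + ((6 + 5) + c) = -6 + (11 + c) = 5 + c)
k(g, K) = 5 + K + 2*g (k(g, K) = (g + K) + (5 + g) = (K + g) + (5 + g) = 5 + K + 2*g)
k(-209, -8 - 1*173) + 135838 = (5 + (-8 - 1*173) + 2*(-209)) + 135838 = (5 + (-8 - 173) - 418) + 135838 = (5 - 181 - 418) + 135838 = -594 + 135838 = 135244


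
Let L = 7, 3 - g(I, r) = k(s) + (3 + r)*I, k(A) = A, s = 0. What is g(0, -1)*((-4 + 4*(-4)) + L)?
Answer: -39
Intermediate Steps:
g(I, r) = 3 - I*(3 + r) (g(I, r) = 3 - (0 + (3 + r)*I) = 3 - (0 + I*(3 + r)) = 3 - I*(3 + r))
g(0, -1)*((-4 + 4*(-4)) + L) = (3 - 3*0 - 1*0*(-1))*((-4 + 4*(-4)) + 7) = (3 + 0 + 0)*((-4 - 16) + 7) = 3*(-20 + 7) = 3*(-13) = -39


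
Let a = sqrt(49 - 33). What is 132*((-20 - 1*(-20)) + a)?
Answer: 528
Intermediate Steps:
a = 4 (a = sqrt(16) = 4)
132*((-20 - 1*(-20)) + a) = 132*((-20 - 1*(-20)) + 4) = 132*((-20 + 20) + 4) = 132*(0 + 4) = 132*4 = 528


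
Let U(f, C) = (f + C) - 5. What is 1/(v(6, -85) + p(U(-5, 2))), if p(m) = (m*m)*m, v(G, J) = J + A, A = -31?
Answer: -1/628 ≈ -0.0015924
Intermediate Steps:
U(f, C) = -5 + C + f (U(f, C) = (C + f) - 5 = -5 + C + f)
v(G, J) = -31 + J (v(G, J) = J - 31 = -31 + J)
p(m) = m³ (p(m) = m²*m = m³)
1/(v(6, -85) + p(U(-5, 2))) = 1/((-31 - 85) + (-5 + 2 - 5)³) = 1/(-116 + (-8)³) = 1/(-116 - 512) = 1/(-628) = -1/628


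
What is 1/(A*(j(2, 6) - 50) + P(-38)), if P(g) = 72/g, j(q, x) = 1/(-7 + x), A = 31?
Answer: -19/30075 ≈ -0.00063175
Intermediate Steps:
1/(A*(j(2, 6) - 50) + P(-38)) = 1/(31*(1/(-7 + 6) - 50) + 72/(-38)) = 1/(31*(1/(-1) - 50) + 72*(-1/38)) = 1/(31*(-1 - 50) - 36/19) = 1/(31*(-51) - 36/19) = 1/(-1581 - 36/19) = 1/(-30075/19) = -19/30075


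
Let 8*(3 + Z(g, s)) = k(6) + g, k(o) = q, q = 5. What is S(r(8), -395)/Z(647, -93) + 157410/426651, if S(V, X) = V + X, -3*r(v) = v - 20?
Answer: -102975904/22328069 ≈ -4.6119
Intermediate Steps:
k(o) = 5
r(v) = 20/3 - v/3 (r(v) = -(v - 20)/3 = -(-20 + v)/3 = 20/3 - v/3)
Z(g, s) = -19/8 + g/8 (Z(g, s) = -3 + (5 + g)/8 = -3 + (5/8 + g/8) = -19/8 + g/8)
S(r(8), -395)/Z(647, -93) + 157410/426651 = ((20/3 - ⅓*8) - 395)/(-19/8 + (⅛)*647) + 157410/426651 = ((20/3 - 8/3) - 395)/(-19/8 + 647/8) + 157410*(1/426651) = (4 - 395)/(157/2) + 52470/142217 = -391*2/157 + 52470/142217 = -782/157 + 52470/142217 = -102975904/22328069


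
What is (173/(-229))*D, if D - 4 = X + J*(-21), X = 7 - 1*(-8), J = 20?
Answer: 69373/229 ≈ 302.94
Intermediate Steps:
X = 15 (X = 7 + 8 = 15)
D = -401 (D = 4 + (15 + 20*(-21)) = 4 + (15 - 420) = 4 - 405 = -401)
(173/(-229))*D = (173/(-229))*(-401) = (173*(-1/229))*(-401) = -173/229*(-401) = 69373/229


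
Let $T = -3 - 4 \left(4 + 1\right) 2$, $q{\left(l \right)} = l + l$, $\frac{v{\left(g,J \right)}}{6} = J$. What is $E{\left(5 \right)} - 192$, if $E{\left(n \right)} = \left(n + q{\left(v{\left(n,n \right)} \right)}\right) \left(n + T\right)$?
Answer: $-2662$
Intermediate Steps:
$v{\left(g,J \right)} = 6 J$
$q{\left(l \right)} = 2 l$
$T = -43$ ($T = -3 - 4 \cdot 5 \cdot 2 = -3 - 40 = -43$)
$E{\left(n \right)} = 13 n \left(-43 + n\right)$ ($E{\left(n \right)} = \left(n + 2 \cdot 6 n\right) \left(n - 43\right) = \left(n + 12 n\right) \left(-43 + n\right) = 13 n \left(-43 + n\right)$)
$E{\left(5 \right)} - 192 = 13 \cdot 5 \left(-43 + 5\right) - 192 = 13 \cdot 5 \left(-38\right) - 192 = -2470 - 192 = -2662$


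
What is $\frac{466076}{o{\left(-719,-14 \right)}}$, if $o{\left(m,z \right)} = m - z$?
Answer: $- \frac{466076}{705} \approx -661.1$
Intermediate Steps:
$\frac{466076}{o{\left(-719,-14 \right)}} = \frac{466076}{-719 - -14} = \frac{466076}{-719 + 14} = \frac{466076}{-705} = 466076 \left(- \frac{1}{705}\right) = - \frac{466076}{705}$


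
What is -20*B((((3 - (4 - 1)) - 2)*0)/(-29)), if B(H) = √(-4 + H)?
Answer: -40*I ≈ -40.0*I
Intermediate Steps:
-20*B((((3 - (4 - 1)) - 2)*0)/(-29)) = -20*√(-4 + (((3 - (4 - 1)) - 2)*0)/(-29)) = -20*√(-4 + (((3 - 1*3) - 2)*0)*(-1/29)) = -20*√(-4 + (((3 - 3) - 2)*0)*(-1/29)) = -20*√(-4 + ((0 - 2)*0)*(-1/29)) = -20*√(-4 - 2*0*(-1/29)) = -20*√(-4 + 0*(-1/29)) = -20*√(-4 + 0) = -40*I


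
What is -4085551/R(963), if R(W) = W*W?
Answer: -4085551/927369 ≈ -4.4055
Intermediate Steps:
R(W) = W**2
-4085551/R(963) = -4085551/(963**2) = -4085551/927369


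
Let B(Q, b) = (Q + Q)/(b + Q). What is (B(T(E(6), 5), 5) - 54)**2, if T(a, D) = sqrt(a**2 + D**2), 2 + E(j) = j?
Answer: 76953/32 + 1955*sqrt(41)/32 ≈ 2796.0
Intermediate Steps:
E(j) = -2 + j
T(a, D) = sqrt(D**2 + a**2)
B(Q, b) = 2*Q/(Q + b) (B(Q, b) = (2*Q)/(Q + b) = 2*Q/(Q + b))
(B(T(E(6), 5), 5) - 54)**2 = (2*sqrt(5**2 + (-2 + 6)**2)/(sqrt(5**2 + (-2 + 6)**2) + 5) - 54)**2 = (2*sqrt(25 + 4**2)/(sqrt(25 + 4**2) + 5) - 54)**2 = (2*sqrt(25 + 16)/(sqrt(25 + 16) + 5) - 54)**2 = (2*sqrt(41)/(sqrt(41) + 5) - 54)**2 = (2*sqrt(41)/(5 + sqrt(41)) - 54)**2 = (-54 + 2*sqrt(41)/(5 + sqrt(41)))**2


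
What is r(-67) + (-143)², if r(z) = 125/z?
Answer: 1369958/67 ≈ 20447.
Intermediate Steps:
r(-67) + (-143)² = 125/(-67) + (-143)² = 125*(-1/67) + 20449 = -125/67 + 20449 = 1369958/67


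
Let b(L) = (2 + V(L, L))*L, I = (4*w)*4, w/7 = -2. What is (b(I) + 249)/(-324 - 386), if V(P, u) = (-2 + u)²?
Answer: 11441223/710 ≈ 16114.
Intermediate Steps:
w = -14 (w = 7*(-2) = -14)
I = -224 (I = (4*(-14))*4 = -56*4 = -224)
b(L) = L*(2 + (-2 + L)²) (b(L) = (2 + (-2 + L)²)*L = L*(2 + (-2 + L)²))
(b(I) + 249)/(-324 - 386) = (-224*(2 + (-2 - 224)²) + 249)/(-324 - 386) = (-224*(2 + (-226)²) + 249)/(-710) = (-224*(2 + 51076) + 249)*(-1/710) = (-224*51078 + 249)*(-1/710) = (-11441472 + 249)*(-1/710) = -11441223*(-1/710) = 11441223/710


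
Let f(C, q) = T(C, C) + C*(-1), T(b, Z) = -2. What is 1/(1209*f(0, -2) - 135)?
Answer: -1/2553 ≈ -0.00039170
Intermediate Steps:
f(C, q) = -2 - C (f(C, q) = -2 + C*(-1) = -2 - C)
1/(1209*f(0, -2) - 135) = 1/(1209*(-2 - 1*0) - 135) = 1/(1209*(-2 + 0) - 135) = 1/(1209*(-2) - 135) = 1/(-2418 - 135) = 1/(-2553) = -1/2553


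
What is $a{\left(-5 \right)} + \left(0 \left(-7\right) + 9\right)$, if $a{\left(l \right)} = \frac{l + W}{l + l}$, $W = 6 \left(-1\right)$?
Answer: $\frac{101}{10} \approx 10.1$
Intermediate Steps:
$W = -6$
$a{\left(l \right)} = \frac{-6 + l}{2 l}$ ($a{\left(l \right)} = \frac{l - 6}{l + l} = \frac{-6 + l}{2 l}$)
$a{\left(-5 \right)} + \left(0 \left(-7\right) + 9\right) = \frac{-6 - 5}{2 \left(-5\right)} + \left(0 \left(-7\right) + 9\right) = \frac{1}{2} \left(- \frac{1}{5}\right) \left(-11\right) + \left(0 + 9\right) = \frac{11}{10} + 9 = \frac{101}{10}$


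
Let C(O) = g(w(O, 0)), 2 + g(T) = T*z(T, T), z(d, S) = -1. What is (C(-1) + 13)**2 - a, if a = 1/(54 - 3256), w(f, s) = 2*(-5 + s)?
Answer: 1412083/3202 ≈ 441.00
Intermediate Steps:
w(f, s) = -10 + 2*s
a = -1/3202 (a = 1/(-3202) = -1/3202 ≈ -0.00031230)
g(T) = -2 - T (g(T) = -2 + T*(-1) = -2 - T)
C(O) = 8 (C(O) = -2 - (-10 + 2*0) = -2 - (-10 + 0) = -2 - 1*(-10) = -2 + 10 = 8)
(C(-1) + 13)**2 - a = (8 + 13)**2 - 1*(-1/3202) = 21**2 + 1/3202 = 441 + 1/3202 = 1412083/3202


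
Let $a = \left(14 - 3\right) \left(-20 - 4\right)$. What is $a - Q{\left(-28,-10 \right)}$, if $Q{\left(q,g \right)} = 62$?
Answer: $-326$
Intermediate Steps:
$a = -264$ ($a = \left(14 - 3\right) \left(-24\right) = 11 \left(-24\right) = -264$)
$a - Q{\left(-28,-10 \right)} = -264 - 62 = -326$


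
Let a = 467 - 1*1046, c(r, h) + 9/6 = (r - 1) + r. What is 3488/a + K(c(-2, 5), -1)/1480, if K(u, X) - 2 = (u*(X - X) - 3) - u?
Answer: -10318111/1713840 ≈ -6.0205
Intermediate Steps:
c(r, h) = -5/2 + 2*r (c(r, h) = -3/2 + ((r - 1) + r) = -3/2 + ((-1 + r) + r) = -3/2 + (-1 + 2*r) = -5/2 + 2*r)
K(u, X) = -1 - u (K(u, X) = 2 + ((u*(X - X) - 3) - u) = 2 + ((u*0 - 3) - u) = 2 + ((0 - 3) - u) = 2 + (-3 - u) = -1 - u)
a = -579 (a = 467 - 1046 = -579)
3488/a + K(c(-2, 5), -1)/1480 = 3488/(-579) + (-1 - (-5/2 + 2*(-2)))/1480 = 3488*(-1/579) + (-1 - (-5/2 - 4))*(1/1480) = -3488/579 + (-1 - 1*(-13/2))*(1/1480) = -3488/579 + (-1 + 13/2)*(1/1480) = -3488/579 + (11/2)*(1/1480) = -3488/579 + 11/2960 = -10318111/1713840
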